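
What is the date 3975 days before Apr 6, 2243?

May 18, 2232

−365 (one year) → Apr 6, 2242 (3610 left).
−365 (one year) → Apr 6, 2241 (3245 left).
−365 (one year) → Apr 6, 2240 (2880 left).
−366 (one year; includes Feb 29, 2240) → Apr 6, 2239 (2514 left).
−365 (one year) → Apr 6, 2238 (2149 left).
−365 (one year) → Apr 6, 2237 (1784 left).
−365 (one year) → Apr 6, 2236 (1419 left).
−366 (one year; includes Feb 29, 2236) → Apr 6, 2235 (1053 left).
−365 (one year) → Apr 6, 2234 (688 left).
−365 (one year) → Apr 6, 2233 (323 left).
−6 → Mar 31, 2233 (end of Mar, 31 days; 317 left).
−31 → Feb 28, 2233 (end of Feb, 28 days; 286 left).
−28 → Jan 31, 2233 (end of Jan, 31 days; 258 left).
−31 → Dec 31, 2232 (end of Dec, 31 days; 227 left).
−31 → Nov 30, 2232 (end of Nov, 30 days; 196 left).
−30 → Oct 31, 2232 (end of Oct, 31 days; 166 left).
−31 → Sep 30, 2232 (end of Sep, 30 days; 135 left).
−30 → Aug 31, 2232 (end of Aug, 31 days; 105 left).
−31 → Jul 31, 2232 (end of Jul, 31 days; 74 left).
−31 → Jun 30, 2232 (end of Jun, 30 days; 43 left).
−30 → May 31, 2232 (end of May, 31 days; 13 left).
−13 → May 18, 2232.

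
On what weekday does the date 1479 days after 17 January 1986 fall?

Jan 17, 1986 is a Friday.
1479 mod 7 = 2, so 1479 days after a Friday is Friday + 2 = Sunday.

Sunday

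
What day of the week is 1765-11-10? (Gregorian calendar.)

Doomsday rule: the anchor day for the 1700s is Sunday. For year 65: 65÷12 = 5 r 5, and 5÷4 = 1, so 5+5+1 = 11.
Sunday + 11 ≡ Thursday — that's 1765's doomsday.
In November the doomsday date is Nov 7.
Nov 10 is 3 days after Nov 7; 3 mod 7 = 3, so Thursday + 3 = Sunday.

Sunday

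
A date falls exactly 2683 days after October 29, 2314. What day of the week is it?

Saturday

First find the weekday of Oct 29, 2314. Doomsday rule: the anchor day for the 2300s is Wednesday. For year 14: 14÷12 = 1 r 2, and 2÷4 = 0, so 1+2+0 = 3.
Wednesday + 3 ≡ Saturday — that's 2314's doomsday.
In October the doomsday date is Oct 10.
Oct 29 is 19 days after Oct 10; 19 mod 7 = 5, so Saturday + 5 = Thursday.
2683 mod 7 = 2, so 2683 days after a Thursday is Thursday + 2 = Saturday.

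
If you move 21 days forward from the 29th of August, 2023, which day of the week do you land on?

Tuesday

First find the weekday of Aug 29, 2023. Doomsday rule: the anchor day for the 2000s is Tuesday. For year 23: 23÷12 = 1 r 11, and 11÷4 = 2, so 1+11+2 = 14.
Tuesday + 14 ≡ Tuesday — that's 2023's doomsday.
In August the doomsday date is Aug 8.
Aug 29 is 21 days after Aug 8; 21 mod 7 = 0, so Tuesday + 0 = Tuesday.
21 mod 7 = 0, so 21 days after a Tuesday is Tuesday + 0 = Tuesday.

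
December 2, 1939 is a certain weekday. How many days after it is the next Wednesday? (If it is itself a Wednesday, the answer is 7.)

4

Dec 2, 1939 is a Saturday.
From Saturday to the next Wednesday is 4 days.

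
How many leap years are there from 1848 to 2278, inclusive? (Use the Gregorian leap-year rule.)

105

Multiples of 4 in [1848,2278]: 108.
Of those, multiples of 100: 4 (not leap unless ÷400).
Multiples of 400: 1.
Leap years = 108 − 4 + 1 = 105.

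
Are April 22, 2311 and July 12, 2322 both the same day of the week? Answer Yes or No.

From Apr 22, 2311 to Jul 12, 2322 is 4099 days.
4099 mod 7 = 4, so they are different weekdays.
(Apr 22, 2311 is a Saturday; Jul 12, 2322 is a Wednesday.)

No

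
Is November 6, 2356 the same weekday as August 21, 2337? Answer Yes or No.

From Aug 21, 2337 to Nov 6, 2356 is 7017 days.
7017 mod 7 = 3, so they are different weekdays.
(Aug 21, 2337 is a Saturday; Nov 6, 2356 is a Tuesday.)

No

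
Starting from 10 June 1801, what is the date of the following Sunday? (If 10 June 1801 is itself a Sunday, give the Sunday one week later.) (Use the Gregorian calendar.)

June 14, 1801

Jun 10, 1801 is a Wednesday.
From Wednesday to the next Sunday is 4 days.
Jun 10, 1801 + 4 = Jun 14, 1801.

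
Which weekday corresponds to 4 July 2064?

Doomsday rule: the anchor day for the 2000s is Tuesday. For year 64: 64÷12 = 5 r 4, and 4÷4 = 1, so 5+4+1 = 10.
Tuesday + 10 ≡ Friday — that's 2064's doomsday.
In July the doomsday date is Jul 11.
Jul 4 is 7 days before Jul 11; 7 mod 7 = 0, so Friday − 0 = Friday.

Friday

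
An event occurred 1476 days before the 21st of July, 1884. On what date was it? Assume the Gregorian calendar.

July 6, 1880

−366 (one year; includes Feb 29, 1884) → Jul 21, 1883 (1110 left).
−365 (one year) → Jul 21, 1882 (745 left).
−365 (one year) → Jul 21, 1881 (380 left).
−21 → Jun 30, 1881 (end of Jun, 30 days; 359 left).
−30 → May 31, 1881 (end of May, 31 days; 329 left).
−31 → Apr 30, 1881 (end of Apr, 30 days; 298 left).
−30 → Mar 31, 1881 (end of Mar, 31 days; 268 left).
−31 → Feb 28, 1881 (end of Feb, 28 days; 237 left).
−28 → Jan 31, 1881 (end of Jan, 31 days; 209 left).
−31 → Dec 31, 1880 (end of Dec, 31 days; 178 left).
−31 → Nov 30, 1880 (end of Nov, 30 days; 147 left).
−30 → Oct 31, 1880 (end of Oct, 31 days; 117 left).
−31 → Sep 30, 1880 (end of Sep, 30 days; 86 left).
−30 → Aug 31, 1880 (end of Aug, 31 days; 56 left).
−31 → Jul 31, 1880 (end of Jul, 31 days; 25 left).
−25 → Jul 6, 1880.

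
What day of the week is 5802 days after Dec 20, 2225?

Monday

Dec 20, 2225 is a Tuesday.
5802 mod 7 = 6, so 5802 days after a Tuesday is Tuesday + 6 = Monday.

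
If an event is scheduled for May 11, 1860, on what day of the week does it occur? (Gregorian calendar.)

Friday

January 1, 1860 is a Sunday.
Jan 1, 1860 → Feb 1, 1860: 31 days (January has 31).
Feb 1, 1860 → Mar 1, 1860: 29 days (February has 29).
Mar 1, 1860 → Apr 1, 1860: 31 days (March has 31).
Apr 1, 1860 → May 1, 1860: 30 days (April has 30).
May 1, 1860 → May 11, 1860: 10 days.
Total: 131 days.
131 mod 7 = 5, so Sunday + 5 = Friday.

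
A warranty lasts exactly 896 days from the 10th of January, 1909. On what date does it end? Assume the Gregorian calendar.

+365 (one year) → Jan 10, 1910 (531 left).
+365 (one year) → Jan 10, 1911 (166 left).
Jan has 31 days: +22 → Feb 1, 1911 (144 left).
Feb has 28 days: +28 → Mar 1, 1911 (116 left).
Mar has 31 days: +31 → Apr 1, 1911 (85 left).
Apr has 30 days: +30 → May 1, 1911 (55 left).
May has 31 days: +31 → Jun 1, 1911 (24 left).
+24 → Jun 25, 1911.

June 25, 1911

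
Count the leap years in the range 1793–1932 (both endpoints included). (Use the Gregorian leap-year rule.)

Multiples of 4 in [1793,1932]: 35.
Of those, multiples of 100: 2 (not leap unless ÷400).
Multiples of 400: 0.
Leap years = 35 − 2 + 0 = 33.

33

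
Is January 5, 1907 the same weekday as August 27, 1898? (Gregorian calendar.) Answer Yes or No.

From Aug 27, 1898 to Jan 5, 1907 is 3052 days.
3052 mod 7 = 0, so they are the same weekday.
(Aug 27, 1898 is a Saturday; Jan 5, 1907 is a Saturday.)

Yes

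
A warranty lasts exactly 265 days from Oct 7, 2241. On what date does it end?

Oct has 31 days: +25 → Nov 1, 2241 (240 left).
Nov has 30 days: +30 → Dec 1, 2241 (210 left).
Dec has 31 days: +31 → Jan 1, 2242 (179 left).
Jan has 31 days: +31 → Feb 1, 2242 (148 left).
Feb has 28 days: +28 → Mar 1, 2242 (120 left).
Mar has 31 days: +31 → Apr 1, 2242 (89 left).
Apr has 30 days: +30 → May 1, 2242 (59 left).
May has 31 days: +31 → Jun 1, 2242 (28 left).
+28 → Jun 29, 2242.

June 29, 2242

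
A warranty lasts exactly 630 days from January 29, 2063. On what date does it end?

October 20, 2064

+365 (one year) → Jan 29, 2064 (265 left).
Jan has 31 days: +3 → Feb 1, 2064 (262 left).
Feb has 29 days: +29 → Mar 1, 2064 (233 left).
Mar has 31 days: +31 → Apr 1, 2064 (202 left).
Apr has 30 days: +30 → May 1, 2064 (172 left).
May has 31 days: +31 → Jun 1, 2064 (141 left).
Jun has 30 days: +30 → Jul 1, 2064 (111 left).
Jul has 31 days: +31 → Aug 1, 2064 (80 left).
Aug has 31 days: +31 → Sep 1, 2064 (49 left).
Sep has 30 days: +30 → Oct 1, 2064 (19 left).
+19 → Oct 20, 2064.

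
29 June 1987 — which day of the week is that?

Monday

Doomsday rule: the anchor day for the 1900s is Wednesday. For year 87: 87÷12 = 7 r 3, and 3÷4 = 0, so 7+3+0 = 10.
Wednesday + 10 ≡ Saturday — that's 1987's doomsday.
In June the doomsday date is Jun 6.
Jun 29 is 23 days after Jun 6; 23 mod 7 = 2, so Saturday + 2 = Monday.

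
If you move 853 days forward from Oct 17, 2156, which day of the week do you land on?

Saturday

First find the weekday of Oct 17, 2156. Doomsday rule: the anchor day for the 2100s is Sunday. For year 56: 56÷12 = 4 r 8, and 8÷4 = 2, so 4+8+2 = 14.
Sunday + 14 ≡ Sunday — that's 2156's doomsday.
In October the doomsday date is Oct 10.
Oct 17 is 7 days after Oct 10; 7 mod 7 = 0, so Sunday + 0 = Sunday.
853 mod 7 = 6, so 853 days after a Sunday is Sunday + 6 = Saturday.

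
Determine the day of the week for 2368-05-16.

Doomsday rule: the anchor day for the 2300s is Wednesday. For year 68: 68÷12 = 5 r 8, and 8÷4 = 2, so 5+8+2 = 15.
Wednesday + 15 ≡ Thursday — that's 2368's doomsday.
In May the doomsday date is May 9.
May 16 is 7 days after May 9; 7 mod 7 = 0, so Thursday + 0 = Thursday.

Thursday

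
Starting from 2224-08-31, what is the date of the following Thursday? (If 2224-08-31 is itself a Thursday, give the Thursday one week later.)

Aug 31, 2224 is a Tuesday.
From Tuesday to the next Thursday is 2 days.
Aug 31, 2224 + 2 = Sep 2, 2224.

September 2, 2224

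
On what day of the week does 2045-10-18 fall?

Doomsday rule: the anchor day for the 2000s is Tuesday. For year 45: 45÷12 = 3 r 9, and 9÷4 = 2, so 3+9+2 = 14.
Tuesday + 14 ≡ Tuesday — that's 2045's doomsday.
In October the doomsday date is Oct 10.
Oct 18 is 8 days after Oct 10; 8 mod 7 = 1, so Tuesday + 1 = Wednesday.

Wednesday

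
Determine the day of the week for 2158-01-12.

Doomsday rule: the anchor day for the 2100s is Sunday. For year 58: 58÷12 = 4 r 10, and 10÷4 = 2, so 4+10+2 = 16.
Sunday + 16 ≡ Tuesday — that's 2158's doomsday.
In January the doomsday date is Jan 3 (2158 is not a leap year).
Jan 12 is 9 days after Jan 3; 9 mod 7 = 2, so Tuesday + 2 = Thursday.

Thursday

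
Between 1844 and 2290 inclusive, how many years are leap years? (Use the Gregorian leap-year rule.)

Multiples of 4 in [1844,2290]: 112.
Of those, multiples of 100: 4 (not leap unless ÷400).
Multiples of 400: 1.
Leap years = 112 − 4 + 1 = 109.

109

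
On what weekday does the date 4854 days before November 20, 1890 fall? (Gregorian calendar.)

Nov 20, 1890 is a Thursday.
4854 mod 7 = 3, so 4854 days before a Thursday is Thursday − 3 = Monday.

Monday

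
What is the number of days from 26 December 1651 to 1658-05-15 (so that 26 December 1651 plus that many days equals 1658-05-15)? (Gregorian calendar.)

Dec 26, 1651 → Dec 26, 1652: 366 days (Feb 29, 1652 is in that span).
Dec 26, 1652 → Dec 26, 1653: 365 days.
Dec 26, 1653 → Dec 26, 1654: 365 days.
Dec 26, 1654 → Dec 26, 1655: 365 days.
Dec 26, 1655 → Dec 26, 1656: 366 days (Feb 29, 1656 is in that span).
Dec 26, 1656 → Dec 26, 1657: 365 days.
Dec 26, 1657 → Jan 26, 1658: 31 days (December has 31).
Jan 26, 1658 → Feb 26, 1658: 31 days (January has 31).
Feb 26, 1658 → Mar 26, 1658: 28 days (February has 28).
Mar 26, 1658 → Apr 26, 1658: 31 days (March has 31).
Apr 26, 1658 → May 15, 1658: 19 days.
Total: 2332 days.

2332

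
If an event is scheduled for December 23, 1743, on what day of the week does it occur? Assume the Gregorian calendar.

Monday

Doomsday rule: the anchor day for the 1700s is Sunday. For year 43: 43÷12 = 3 r 7, and 7÷4 = 1, so 3+7+1 = 11.
Sunday + 11 ≡ Thursday — that's 1743's doomsday.
In December the doomsday date is Dec 12.
Dec 23 is 11 days after Dec 12; 11 mod 7 = 4, so Thursday + 4 = Monday.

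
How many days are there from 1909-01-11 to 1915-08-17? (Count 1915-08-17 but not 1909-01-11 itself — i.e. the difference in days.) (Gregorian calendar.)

Jan 11, 1909 → Jan 11, 1910: 365 days.
Jan 11, 1910 → Jan 11, 1911: 365 days.
Jan 11, 1911 → Jan 11, 1912: 365 days.
Jan 11, 1912 → Jan 11, 1913: 366 days (Feb 29, 1912 is in that span).
Jan 11, 1913 → Jan 11, 1914: 365 days.
Jan 11, 1914 → Jan 11, 1915: 365 days.
Jan 11, 1915 → Feb 11, 1915: 31 days (January has 31).
Feb 11, 1915 → Mar 11, 1915: 28 days (February has 28).
Mar 11, 1915 → Apr 11, 1915: 31 days (March has 31).
Apr 11, 1915 → May 11, 1915: 30 days (April has 30).
May 11, 1915 → Jun 11, 1915: 31 days (May has 31).
Jun 11, 1915 → Jul 11, 1915: 30 days (June has 30).
Jul 11, 1915 → Aug 11, 1915: 31 days (July has 31).
Aug 11, 1915 → Aug 17, 1915: 6 days.
Total: 2409 days.

2409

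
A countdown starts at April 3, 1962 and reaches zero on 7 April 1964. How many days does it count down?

Apr 3, 1962 → Apr 3, 1963: 365 days.
Apr 3, 1963 → May 3, 1963: 30 days (April has 30).
May 3, 1963 → Jun 3, 1963: 31 days (May has 31).
Jun 3, 1963 → Jul 3, 1963: 30 days (June has 30).
Jul 3, 1963 → Aug 3, 1963: 31 days (July has 31).
Aug 3, 1963 → Sep 3, 1963: 31 days (August has 31).
Sep 3, 1963 → Oct 3, 1963: 30 days (September has 30).
Oct 3, 1963 → Nov 3, 1963: 31 days (October has 31).
Nov 3, 1963 → Dec 3, 1963: 30 days (November has 30).
Dec 3, 1963 → Jan 3, 1964: 31 days (December has 31).
Jan 3, 1964 → Feb 3, 1964: 31 days (January has 31).
Feb 3, 1964 → Mar 3, 1964: 29 days (February has 29).
Mar 3, 1964 → Apr 3, 1964: 31 days (March has 31).
Apr 3, 1964 → Apr 7, 1964: 4 days.
Total: 735 days.

735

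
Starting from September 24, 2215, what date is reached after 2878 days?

+366 (one year; includes Feb 29, 2216) → Sep 24, 2216 (2512 left).
+365 (one year) → Sep 24, 2217 (2147 left).
+365 (one year) → Sep 24, 2218 (1782 left).
+365 (one year) → Sep 24, 2219 (1417 left).
+366 (one year; includes Feb 29, 2220) → Sep 24, 2220 (1051 left).
+365 (one year) → Sep 24, 2221 (686 left).
+365 (one year) → Sep 24, 2222 (321 left).
Sep has 30 days: +7 → Oct 1, 2222 (314 left).
Oct has 31 days: +31 → Nov 1, 2222 (283 left).
Nov has 30 days: +30 → Dec 1, 2222 (253 left).
Dec has 31 days: +31 → Jan 1, 2223 (222 left).
Jan has 31 days: +31 → Feb 1, 2223 (191 left).
Feb has 28 days: +28 → Mar 1, 2223 (163 left).
Mar has 31 days: +31 → Apr 1, 2223 (132 left).
Apr has 30 days: +30 → May 1, 2223 (102 left).
May has 31 days: +31 → Jun 1, 2223 (71 left).
Jun has 30 days: +30 → Jul 1, 2223 (41 left).
Jul has 31 days: +31 → Aug 1, 2223 (10 left).
+10 → Aug 11, 2223.

August 11, 2223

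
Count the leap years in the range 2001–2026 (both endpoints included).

6

Multiples of 4 in [2001,2026]: 6.
Of those, multiples of 100: 0 (not leap unless ÷400).
Multiples of 400: 0.
Leap years = 6 − 0 + 0 = 6.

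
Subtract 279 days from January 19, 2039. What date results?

−19 → Dec 31, 2038 (end of Dec, 31 days; 260 left).
−31 → Nov 30, 2038 (end of Nov, 30 days; 229 left).
−30 → Oct 31, 2038 (end of Oct, 31 days; 199 left).
−31 → Sep 30, 2038 (end of Sep, 30 days; 168 left).
−30 → Aug 31, 2038 (end of Aug, 31 days; 138 left).
−31 → Jul 31, 2038 (end of Jul, 31 days; 107 left).
−31 → Jun 30, 2038 (end of Jun, 30 days; 76 left).
−30 → May 31, 2038 (end of May, 31 days; 46 left).
−31 → Apr 30, 2038 (end of Apr, 30 days; 15 left).
−15 → Apr 15, 2038.

April 15, 2038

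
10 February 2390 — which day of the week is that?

Saturday

Doomsday rule: the anchor day for the 2300s is Wednesday. For year 90: 90÷12 = 7 r 6, and 6÷4 = 1, so 7+6+1 = 14.
Wednesday + 14 ≡ Wednesday — that's 2390's doomsday.
In February the doomsday date is Feb 28 (2390 is not a leap year).
Feb 10 is 18 days before Feb 28; 18 mod 7 = 4, so Wednesday − 4 = Saturday.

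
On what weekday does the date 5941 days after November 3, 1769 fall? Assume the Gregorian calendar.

First find the weekday of Nov 3, 1769. Doomsday rule: the anchor day for the 1700s is Sunday. For year 69: 69÷12 = 5 r 9, and 9÷4 = 2, so 5+9+2 = 16.
Sunday + 16 ≡ Tuesday — that's 1769's doomsday.
In November the doomsday date is Nov 7.
Nov 3 is 4 days before Nov 7; 4 mod 7 = 4, so Tuesday − 4 = Friday.
5941 mod 7 = 5, so 5941 days after a Friday is Friday + 5 = Wednesday.

Wednesday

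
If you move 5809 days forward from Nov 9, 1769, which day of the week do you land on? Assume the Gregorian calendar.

Wednesday

Nov 9, 1769 is a Thursday.
5809 mod 7 = 6, so 5809 days after a Thursday is Thursday + 6 = Wednesday.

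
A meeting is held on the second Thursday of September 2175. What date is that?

September 1, 2175 is a Friday.
The first Thursday is therefore September 7 (6 days later).
The second Thursday is 7 + 1×7 = September 14.

September 14, 2175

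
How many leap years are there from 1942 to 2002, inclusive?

15

Multiples of 4 in [1942,2002]: 15.
Of those, multiples of 100: 1 (not leap unless ÷400).
Multiples of 400: 1.
Leap years = 15 − 1 + 1 = 15.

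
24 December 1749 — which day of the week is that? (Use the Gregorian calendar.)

Doomsday rule: the anchor day for the 1700s is Sunday. For year 49: 49÷12 = 4 r 1, and 1÷4 = 0, so 4+1+0 = 5.
Sunday + 5 ≡ Friday — that's 1749's doomsday.
In December the doomsday date is Dec 12.
Dec 24 is 12 days after Dec 12; 12 mod 7 = 5, so Friday + 5 = Wednesday.

Wednesday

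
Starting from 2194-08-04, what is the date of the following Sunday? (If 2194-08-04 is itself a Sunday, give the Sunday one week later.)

Aug 4, 2194 is a Monday.
From Monday to the next Sunday is 6 days.
Aug 4, 2194 + 6 = Aug 10, 2194.

August 10, 2194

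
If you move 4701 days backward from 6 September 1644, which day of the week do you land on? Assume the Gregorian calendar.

First find the weekday of Sep 6, 1644. Doomsday rule: the anchor day for the 1600s is Tuesday. For year 44: 44÷12 = 3 r 8, and 8÷4 = 2, so 3+8+2 = 13.
Tuesday + 13 ≡ Monday — that's 1644's doomsday.
In September the doomsday date is Sep 5.
Sep 6 is 1 day after Sep 5; 1 mod 7 = 1, so Monday + 1 = Tuesday.
4701 mod 7 = 4, so 4701 days before a Tuesday is Tuesday − 4 = Friday.

Friday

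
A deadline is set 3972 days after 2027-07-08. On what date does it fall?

May 23, 2038

+366 (one year; includes Feb 29, 2028) → Jul 8, 2028 (3606 left).
+365 (one year) → Jul 8, 2029 (3241 left).
+365 (one year) → Jul 8, 2030 (2876 left).
+365 (one year) → Jul 8, 2031 (2511 left).
+366 (one year; includes Feb 29, 2032) → Jul 8, 2032 (2145 left).
+365 (one year) → Jul 8, 2033 (1780 left).
+365 (one year) → Jul 8, 2034 (1415 left).
+365 (one year) → Jul 8, 2035 (1050 left).
+366 (one year; includes Feb 29, 2036) → Jul 8, 2036 (684 left).
+365 (one year) → Jul 8, 2037 (319 left).
Jul has 31 days: +24 → Aug 1, 2037 (295 left).
Aug has 31 days: +31 → Sep 1, 2037 (264 left).
Sep has 30 days: +30 → Oct 1, 2037 (234 left).
Oct has 31 days: +31 → Nov 1, 2037 (203 left).
Nov has 30 days: +30 → Dec 1, 2037 (173 left).
Dec has 31 days: +31 → Jan 1, 2038 (142 left).
Jan has 31 days: +31 → Feb 1, 2038 (111 left).
Feb has 28 days: +28 → Mar 1, 2038 (83 left).
Mar has 31 days: +31 → Apr 1, 2038 (52 left).
Apr has 30 days: +30 → May 1, 2038 (22 left).
+22 → May 23, 2038.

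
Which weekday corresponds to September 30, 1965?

January 1, 1965 is a Friday.
Jan 1, 1965 → Feb 1, 1965: 31 days (January has 31).
Feb 1, 1965 → Mar 1, 1965: 28 days (February has 28).
Mar 1, 1965 → Apr 1, 1965: 31 days (March has 31).
Apr 1, 1965 → May 1, 1965: 30 days (April has 30).
May 1, 1965 → Jun 1, 1965: 31 days (May has 31).
Jun 1, 1965 → Jul 1, 1965: 30 days (June has 30).
Jul 1, 1965 → Aug 1, 1965: 31 days (July has 31).
Aug 1, 1965 → Sep 1, 1965: 31 days (August has 31).
Sep 1, 1965 → Sep 30, 1965: 29 days.
Total: 272 days.
272 mod 7 = 6, so Friday + 6 = Thursday.

Thursday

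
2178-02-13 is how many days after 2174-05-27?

May 27, 2174 → May 27, 2175: 365 days.
May 27, 2175 → May 27, 2176: 366 days (Feb 29, 2176 is in that span).
May 27, 2176 → May 27, 2177: 365 days.
May 27, 2177 → Jun 27, 2177: 31 days (May has 31).
Jun 27, 2177 → Jul 27, 2177: 30 days (June has 30).
Jul 27, 2177 → Aug 27, 2177: 31 days (July has 31).
Aug 27, 2177 → Sep 27, 2177: 31 days (August has 31).
Sep 27, 2177 → Oct 27, 2177: 30 days (September has 30).
Oct 27, 2177 → Nov 27, 2177: 31 days (October has 31).
Nov 27, 2177 → Dec 27, 2177: 30 days (November has 30).
Dec 27, 2177 → Jan 27, 2178: 31 days (December has 31).
Jan 27, 2178 → Feb 13, 2178: 17 days.
Total: 1358 days.

1358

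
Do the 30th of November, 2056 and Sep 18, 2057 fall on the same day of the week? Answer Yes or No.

No

From Nov 30, 2056 to Sep 18, 2057 is 292 days.
292 mod 7 = 5, so they are different weekdays.
(Nov 30, 2056 is a Thursday; Sep 18, 2057 is a Tuesday.)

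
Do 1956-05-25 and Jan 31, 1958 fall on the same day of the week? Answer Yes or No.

From May 25, 1956 to Jan 31, 1958 is 616 days.
616 mod 7 = 0, so they are the same weekday.
(May 25, 1956 is a Friday; Jan 31, 1958 is a Friday.)

Yes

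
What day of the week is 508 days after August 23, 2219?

First find the weekday of Aug 23, 2219. Doomsday rule: the anchor day for the 2200s is Friday. For year 19: 19÷12 = 1 r 7, and 7÷4 = 1, so 1+7+1 = 9.
Friday + 9 ≡ Sunday — that's 2219's doomsday.
In August the doomsday date is Aug 8.
Aug 23 is 15 days after Aug 8; 15 mod 7 = 1, so Sunday + 1 = Monday.
508 mod 7 = 4, so 508 days after a Monday is Monday + 4 = Friday.

Friday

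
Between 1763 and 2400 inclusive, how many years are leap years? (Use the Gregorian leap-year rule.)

Multiples of 4 in [1763,2400]: 160.
Of those, multiples of 100: 7 (not leap unless ÷400).
Multiples of 400: 2.
Leap years = 160 − 7 + 2 = 155.

155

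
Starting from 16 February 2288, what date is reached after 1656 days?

August 29, 2292

+366 (one year; includes Feb 29, 2288) → Feb 16, 2289 (1290 left).
+365 (one year) → Feb 16, 2290 (925 left).
+365 (one year) → Feb 16, 2291 (560 left).
+365 (one year) → Feb 16, 2292 (195 left).
Feb has 29 days: +14 → Mar 1, 2292 (181 left).
Mar has 31 days: +31 → Apr 1, 2292 (150 left).
Apr has 30 days: +30 → May 1, 2292 (120 left).
May has 31 days: +31 → Jun 1, 2292 (89 left).
Jun has 30 days: +30 → Jul 1, 2292 (59 left).
Jul has 31 days: +31 → Aug 1, 2292 (28 left).
+28 → Aug 29, 2292.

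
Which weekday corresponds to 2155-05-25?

Sunday

Doomsday rule: the anchor day for the 2100s is Sunday. For year 55: 55÷12 = 4 r 7, and 7÷4 = 1, so 4+7+1 = 12.
Sunday + 12 ≡ Friday — that's 2155's doomsday.
In May the doomsday date is May 9.
May 25 is 16 days after May 9; 16 mod 7 = 2, so Friday + 2 = Sunday.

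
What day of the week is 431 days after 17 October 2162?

First find the weekday of Oct 17, 2162. Doomsday rule: the anchor day for the 2100s is Sunday. For year 62: 62÷12 = 5 r 2, and 2÷4 = 0, so 5+2+0 = 7.
Sunday + 7 ≡ Sunday — that's 2162's doomsday.
In October the doomsday date is Oct 10.
Oct 17 is 7 days after Oct 10; 7 mod 7 = 0, so Sunday + 0 = Sunday.
431 mod 7 = 4, so 431 days after a Sunday is Sunday + 4 = Thursday.

Thursday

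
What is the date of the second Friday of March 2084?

March 10, 2084

March 1, 2084 is a Wednesday.
The first Friday is therefore March 3 (2 days later).
The second Friday is 3 + 1×7 = March 10.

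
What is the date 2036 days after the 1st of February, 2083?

+365 (one year) → Feb 1, 2084 (1671 left).
+366 (one year; includes Feb 29, 2084) → Feb 1, 2085 (1305 left).
+365 (one year) → Feb 1, 2086 (940 left).
+365 (one year) → Feb 1, 2087 (575 left).
+365 (one year) → Feb 1, 2088 (210 left).
Feb has 29 days: +29 → Mar 1, 2088 (181 left).
Mar has 31 days: +31 → Apr 1, 2088 (150 left).
Apr has 30 days: +30 → May 1, 2088 (120 left).
May has 31 days: +31 → Jun 1, 2088 (89 left).
Jun has 30 days: +30 → Jul 1, 2088 (59 left).
Jul has 31 days: +31 → Aug 1, 2088 (28 left).
+28 → Aug 29, 2088.

August 29, 2088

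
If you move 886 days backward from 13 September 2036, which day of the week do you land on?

First find the weekday of Sep 13, 2036. Doomsday rule: the anchor day for the 2000s is Tuesday. For year 36: 36÷12 = 3 r 0, and 0÷4 = 0, so 3+0+0 = 3.
Tuesday + 3 ≡ Friday — that's 2036's doomsday.
In September the doomsday date is Sep 5.
Sep 13 is 8 days after Sep 5; 8 mod 7 = 1, so Friday + 1 = Saturday.
886 mod 7 = 4, so 886 days before a Saturday is Saturday − 4 = Tuesday.

Tuesday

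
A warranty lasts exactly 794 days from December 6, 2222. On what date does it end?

+365 (one year) → Dec 6, 2223 (429 left).
+366 (one year; includes Feb 29, 2224) → Dec 6, 2224 (63 left).
Dec has 31 days: +26 → Jan 1, 2225 (37 left).
Jan has 31 days: +31 → Feb 1, 2225 (6 left).
+6 → Feb 7, 2225.

February 7, 2225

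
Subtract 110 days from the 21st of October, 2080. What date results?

July 3, 2080

−21 → Sep 30, 2080 (end of Sep, 30 days; 89 left).
−30 → Aug 31, 2080 (end of Aug, 31 days; 59 left).
−31 → Jul 31, 2080 (end of Jul, 31 days; 28 left).
−28 → Jul 3, 2080.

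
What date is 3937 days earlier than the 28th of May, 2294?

August 17, 2283

−365 (one year) → May 28, 2293 (3572 left).
−365 (one year) → May 28, 2292 (3207 left).
−366 (one year; includes Feb 29, 2292) → May 28, 2291 (2841 left).
−365 (one year) → May 28, 2290 (2476 left).
−365 (one year) → May 28, 2289 (2111 left).
−365 (one year) → May 28, 2288 (1746 left).
−366 (one year; includes Feb 29, 2288) → May 28, 2287 (1380 left).
−365 (one year) → May 28, 2286 (1015 left).
−365 (one year) → May 28, 2285 (650 left).
−365 (one year) → May 28, 2284 (285 left).
−28 → Apr 30, 2284 (end of Apr, 30 days; 257 left).
−30 → Mar 31, 2284 (end of Mar, 31 days; 227 left).
−31 → Feb 29, 2284 (end of Feb, 29 days; 196 left).
−29 → Jan 31, 2284 (end of Jan, 31 days; 167 left).
−31 → Dec 31, 2283 (end of Dec, 31 days; 136 left).
−31 → Nov 30, 2283 (end of Nov, 30 days; 105 left).
−30 → Oct 31, 2283 (end of Oct, 31 days; 75 left).
−31 → Sep 30, 2283 (end of Sep, 30 days; 44 left).
−30 → Aug 31, 2283 (end of Aug, 31 days; 14 left).
−14 → Aug 17, 2283.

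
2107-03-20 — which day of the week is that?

January 1, 2107 is a Saturday.
Jan 1, 2107 → Feb 1, 2107: 31 days (January has 31).
Feb 1, 2107 → Mar 1, 2107: 28 days (February has 28).
Mar 1, 2107 → Mar 20, 2107: 19 days.
Total: 78 days.
78 mod 7 = 1, so Saturday + 1 = Sunday.

Sunday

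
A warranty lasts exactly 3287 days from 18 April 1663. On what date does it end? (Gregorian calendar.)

April 17, 1672

+366 (one year; includes Feb 29, 1664) → Apr 18, 1664 (2921 left).
+365 (one year) → Apr 18, 1665 (2556 left).
+365 (one year) → Apr 18, 1666 (2191 left).
+365 (one year) → Apr 18, 1667 (1826 left).
+366 (one year; includes Feb 29, 1668) → Apr 18, 1668 (1460 left).
+365 (one year) → Apr 18, 1669 (1095 left).
+365 (one year) → Apr 18, 1670 (730 left).
+365 (one year) → Apr 18, 1671 (365 left).
Apr has 30 days: +13 → May 1, 1671 (352 left).
May has 31 days: +31 → Jun 1, 1671 (321 left).
Jun has 30 days: +30 → Jul 1, 1671 (291 left).
Jul has 31 days: +31 → Aug 1, 1671 (260 left).
Aug has 31 days: +31 → Sep 1, 1671 (229 left).
Sep has 30 days: +30 → Oct 1, 1671 (199 left).
Oct has 31 days: +31 → Nov 1, 1671 (168 left).
Nov has 30 days: +30 → Dec 1, 1671 (138 left).
Dec has 31 days: +31 → Jan 1, 1672 (107 left).
Jan has 31 days: +31 → Feb 1, 1672 (76 left).
Feb has 29 days: +29 → Mar 1, 1672 (47 left).
Mar has 31 days: +31 → Apr 1, 1672 (16 left).
+16 → Apr 17, 1672.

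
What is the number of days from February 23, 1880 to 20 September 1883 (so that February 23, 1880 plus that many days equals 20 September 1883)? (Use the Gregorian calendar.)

1305

Feb 23, 1880 → Feb 23, 1881: 366 days (Feb 29, 1880 is in that span).
Feb 23, 1881 → Feb 23, 1882: 365 days.
Feb 23, 1882 → Feb 23, 1883: 365 days.
Feb 23, 1883 → Mar 23, 1883: 28 days (February has 28).
Mar 23, 1883 → Apr 23, 1883: 31 days (March has 31).
Apr 23, 1883 → May 23, 1883: 30 days (April has 30).
May 23, 1883 → Jun 23, 1883: 31 days (May has 31).
Jun 23, 1883 → Jul 23, 1883: 30 days (June has 30).
Jul 23, 1883 → Aug 23, 1883: 31 days (July has 31).
Aug 23, 1883 → Sep 20, 1883: 28 days.
Total: 1305 days.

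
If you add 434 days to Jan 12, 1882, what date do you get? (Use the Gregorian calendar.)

March 22, 1883

+365 (one year) → Jan 12, 1883 (69 left).
Jan has 31 days: +20 → Feb 1, 1883 (49 left).
Feb has 28 days: +28 → Mar 1, 1883 (21 left).
+21 → Mar 22, 1883.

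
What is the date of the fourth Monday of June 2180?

June 1, 2180 is a Thursday.
The first Monday is therefore June 5 (4 days later).
The fourth Monday is 5 + 3×7 = June 26.

June 26, 2180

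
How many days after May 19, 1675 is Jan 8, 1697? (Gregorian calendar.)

7905

May 19, 1675 → May 19, 1676: 366 days (Feb 29, 1676 is in that span).
May 19, 1676 → May 19, 1677: 365 days.
May 19, 1677 → May 19, 1678: 365 days.
May 19, 1678 → May 19, 1679: 365 days.
May 19, 1679 → May 19, 1680: 366 days (Feb 29, 1680 is in that span).
May 19, 1680 → May 19, 1681: 365 days.
May 19, 1681 → May 19, 1682: 365 days.
May 19, 1682 → May 19, 1683: 365 days.
May 19, 1683 → May 19, 1684: 366 days (Feb 29, 1684 is in that span).
May 19, 1684 → May 19, 1685: 365 days.
May 19, 1685 → May 19, 1686: 365 days.
May 19, 1686 → May 19, 1687: 365 days.
May 19, 1687 → May 19, 1688: 366 days (Feb 29, 1688 is in that span).
May 19, 1688 → May 19, 1689: 365 days.
May 19, 1689 → May 19, 1690: 365 days.
May 19, 1690 → May 19, 1691: 365 days.
May 19, 1691 → May 19, 1692: 366 days (Feb 29, 1692 is in that span).
May 19, 1692 → May 19, 1693: 365 days.
May 19, 1693 → May 19, 1694: 365 days.
May 19, 1694 → May 19, 1695: 365 days.
May 19, 1695 → May 19, 1696: 366 days (Feb 29, 1696 is in that span).
May 19, 1696 → Jun 19, 1696: 31 days (May has 31).
Jun 19, 1696 → Jul 19, 1696: 30 days (June has 30).
Jul 19, 1696 → Aug 19, 1696: 31 days (July has 31).
Aug 19, 1696 → Sep 19, 1696: 31 days (August has 31).
Sep 19, 1696 → Oct 19, 1696: 30 days (September has 30).
Oct 19, 1696 → Nov 19, 1696: 31 days (October has 31).
Nov 19, 1696 → Dec 19, 1696: 30 days (November has 30).
Dec 19, 1696 → Jan 8, 1697: 20 days.
Total: 7905 days.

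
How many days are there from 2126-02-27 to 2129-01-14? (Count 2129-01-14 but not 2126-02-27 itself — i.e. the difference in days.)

1052

Feb 27, 2126 → Feb 27, 2127: 365 days.
Feb 27, 2127 → Feb 27, 2128: 365 days.
Feb 27, 2128 → Mar 27, 2128: 29 days (February has 29).
Mar 27, 2128 → Apr 27, 2128: 31 days (March has 31).
Apr 27, 2128 → May 27, 2128: 30 days (April has 30).
May 27, 2128 → Jun 27, 2128: 31 days (May has 31).
Jun 27, 2128 → Jul 27, 2128: 30 days (June has 30).
Jul 27, 2128 → Aug 27, 2128: 31 days (July has 31).
Aug 27, 2128 → Sep 27, 2128: 31 days (August has 31).
Sep 27, 2128 → Oct 27, 2128: 30 days (September has 30).
Oct 27, 2128 → Nov 27, 2128: 31 days (October has 31).
Nov 27, 2128 → Dec 27, 2128: 30 days (November has 30).
Dec 27, 2128 → Jan 14, 2129: 18 days.
Total: 1052 days.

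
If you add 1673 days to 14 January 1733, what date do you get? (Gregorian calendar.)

+365 (one year) → Jan 14, 1734 (1308 left).
+365 (one year) → Jan 14, 1735 (943 left).
+365 (one year) → Jan 14, 1736 (578 left).
+366 (one year; includes Feb 29, 1736) → Jan 14, 1737 (212 left).
Jan has 31 days: +18 → Feb 1, 1737 (194 left).
Feb has 28 days: +28 → Mar 1, 1737 (166 left).
Mar has 31 days: +31 → Apr 1, 1737 (135 left).
Apr has 30 days: +30 → May 1, 1737 (105 left).
May has 31 days: +31 → Jun 1, 1737 (74 left).
Jun has 30 days: +30 → Jul 1, 1737 (44 left).
Jul has 31 days: +31 → Aug 1, 1737 (13 left).
+13 → Aug 14, 1737.

August 14, 1737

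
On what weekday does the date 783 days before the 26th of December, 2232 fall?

Thursday

First find the weekday of Dec 26, 2232. Doomsday rule: the anchor day for the 2200s is Friday. For year 32: 32÷12 = 2 r 8, and 8÷4 = 2, so 2+8+2 = 12.
Friday + 12 ≡ Wednesday — that's 2232's doomsday.
In December the doomsday date is Dec 12.
Dec 26 is 14 days after Dec 12; 14 mod 7 = 0, so Wednesday + 0 = Wednesday.
783 mod 7 = 6, so 783 days before a Wednesday is Wednesday − 6 = Thursday.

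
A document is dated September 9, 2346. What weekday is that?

Monday

Doomsday rule: the anchor day for the 2300s is Wednesday. For year 46: 46÷12 = 3 r 10, and 10÷4 = 2, so 3+10+2 = 15.
Wednesday + 15 ≡ Thursday — that's 2346's doomsday.
In September the doomsday date is Sep 5.
Sep 9 is 4 days after Sep 5; 4 mod 7 = 4, so Thursday + 4 = Monday.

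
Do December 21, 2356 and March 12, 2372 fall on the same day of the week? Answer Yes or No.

From Dec 21, 2356 to Mar 12, 2372 is 5560 days.
5560 mod 7 = 2, so they are different weekdays.
(Dec 21, 2356 is a Friday; Mar 12, 2372 is a Sunday.)

No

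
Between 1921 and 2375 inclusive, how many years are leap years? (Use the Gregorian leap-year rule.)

Multiples of 4 in [1921,2375]: 113.
Of those, multiples of 100: 4 (not leap unless ÷400).
Multiples of 400: 1.
Leap years = 113 − 4 + 1 = 110.

110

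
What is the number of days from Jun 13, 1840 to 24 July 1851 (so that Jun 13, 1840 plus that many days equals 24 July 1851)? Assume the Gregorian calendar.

4058

Jun 13, 1840 → Jun 13, 1841: 365 days.
Jun 13, 1841 → Jun 13, 1842: 365 days.
Jun 13, 1842 → Jun 13, 1843: 365 days.
Jun 13, 1843 → Jun 13, 1844: 366 days (Feb 29, 1844 is in that span).
Jun 13, 1844 → Jun 13, 1845: 365 days.
Jun 13, 1845 → Jun 13, 1846: 365 days.
Jun 13, 1846 → Jun 13, 1847: 365 days.
Jun 13, 1847 → Jun 13, 1848: 366 days (Feb 29, 1848 is in that span).
Jun 13, 1848 → Jun 13, 1849: 365 days.
Jun 13, 1849 → Jun 13, 1850: 365 days.
Jun 13, 1850 → Jun 13, 1851: 365 days.
Jun 13, 1851 → Jul 13, 1851: 30 days (June has 30).
Jul 13, 1851 → Jul 24, 1851: 11 days.
Total: 4058 days.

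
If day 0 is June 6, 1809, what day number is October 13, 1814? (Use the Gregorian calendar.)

1955

Jun 6, 1809 → Jun 6, 1810: 365 days.
Jun 6, 1810 → Jun 6, 1811: 365 days.
Jun 6, 1811 → Jun 6, 1812: 366 days (Feb 29, 1812 is in that span).
Jun 6, 1812 → Jun 6, 1813: 365 days.
Jun 6, 1813 → Jun 6, 1814: 365 days.
Jun 6, 1814 → Jul 6, 1814: 30 days (June has 30).
Jul 6, 1814 → Aug 6, 1814: 31 days (July has 31).
Aug 6, 1814 → Sep 6, 1814: 31 days (August has 31).
Sep 6, 1814 → Oct 6, 1814: 30 days (September has 30).
Oct 6, 1814 → Oct 13, 1814: 7 days.
Total: 1955 days.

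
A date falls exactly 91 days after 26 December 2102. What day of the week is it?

Dec 26, 2102 is a Tuesday.
91 mod 7 = 0, so 91 days after a Tuesday is Tuesday + 0 = Tuesday.

Tuesday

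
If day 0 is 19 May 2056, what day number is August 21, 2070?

May 19, 2056 → May 19, 2057: 365 days.
May 19, 2057 → May 19, 2058: 365 days.
May 19, 2058 → May 19, 2059: 365 days.
May 19, 2059 → May 19, 2060: 366 days (Feb 29, 2060 is in that span).
May 19, 2060 → May 19, 2061: 365 days.
May 19, 2061 → May 19, 2062: 365 days.
May 19, 2062 → May 19, 2063: 365 days.
May 19, 2063 → May 19, 2064: 366 days (Feb 29, 2064 is in that span).
May 19, 2064 → May 19, 2065: 365 days.
May 19, 2065 → May 19, 2066: 365 days.
May 19, 2066 → May 19, 2067: 365 days.
May 19, 2067 → May 19, 2068: 366 days (Feb 29, 2068 is in that span).
May 19, 2068 → May 19, 2069: 365 days.
May 19, 2069 → May 19, 2070: 365 days.
May 19, 2070 → Jun 19, 2070: 31 days (May has 31).
Jun 19, 2070 → Jul 19, 2070: 30 days (June has 30).
Jul 19, 2070 → Aug 19, 2070: 31 days (July has 31).
Aug 19, 2070 → Aug 21, 2070: 2 days.
Total: 5207 days.

5207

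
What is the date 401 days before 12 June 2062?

−365 (one year) → Jun 12, 2061 (36 left).
−12 → May 31, 2061 (end of May, 31 days; 24 left).
−24 → May 7, 2061.

May 7, 2061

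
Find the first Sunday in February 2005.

February 6, 2005

February 1, 2005 is a Tuesday.
The first Sunday is therefore February 6 (5 days later).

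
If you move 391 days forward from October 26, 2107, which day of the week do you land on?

First find the weekday of Oct 26, 2107. Doomsday rule: the anchor day for the 2100s is Sunday. For year 07: 7÷12 = 0 r 7, and 7÷4 = 1, so 0+7+1 = 8.
Sunday + 8 ≡ Monday — that's 2107's doomsday.
In October the doomsday date is Oct 10.
Oct 26 is 16 days after Oct 10; 16 mod 7 = 2, so Monday + 2 = Wednesday.
391 mod 7 = 6, so 391 days after a Wednesday is Wednesday + 6 = Tuesday.

Tuesday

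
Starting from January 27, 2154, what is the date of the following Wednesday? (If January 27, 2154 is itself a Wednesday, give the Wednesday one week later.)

Jan 27, 2154 is a Sunday.
From Sunday to the next Wednesday is 3 days.
Jan 27, 2154 + 3 = Jan 30, 2154.

January 30, 2154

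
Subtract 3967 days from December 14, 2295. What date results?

February 2, 2285

−365 (one year) → Dec 14, 2294 (3602 left).
−365 (one year) → Dec 14, 2293 (3237 left).
−365 (one year) → Dec 14, 2292 (2872 left).
−366 (one year; includes Feb 29, 2292) → Dec 14, 2291 (2506 left).
−365 (one year) → Dec 14, 2290 (2141 left).
−365 (one year) → Dec 14, 2289 (1776 left).
−365 (one year) → Dec 14, 2288 (1411 left).
−366 (one year; includes Feb 29, 2288) → Dec 14, 2287 (1045 left).
−365 (one year) → Dec 14, 2286 (680 left).
−365 (one year) → Dec 14, 2285 (315 left).
−14 → Nov 30, 2285 (end of Nov, 30 days; 301 left).
−30 → Oct 31, 2285 (end of Oct, 31 days; 271 left).
−31 → Sep 30, 2285 (end of Sep, 30 days; 240 left).
−30 → Aug 31, 2285 (end of Aug, 31 days; 210 left).
−31 → Jul 31, 2285 (end of Jul, 31 days; 179 left).
−31 → Jun 30, 2285 (end of Jun, 30 days; 148 left).
−30 → May 31, 2285 (end of May, 31 days; 118 left).
−31 → Apr 30, 2285 (end of Apr, 30 days; 87 left).
−30 → Mar 31, 2285 (end of Mar, 31 days; 57 left).
−31 → Feb 28, 2285 (end of Feb, 28 days; 26 left).
−26 → Feb 2, 2285.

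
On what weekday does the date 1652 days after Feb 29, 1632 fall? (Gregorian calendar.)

Sunday

Feb 29, 1632 is a Sunday.
1652 mod 7 = 0, so 1652 days after a Sunday is Sunday + 0 = Sunday.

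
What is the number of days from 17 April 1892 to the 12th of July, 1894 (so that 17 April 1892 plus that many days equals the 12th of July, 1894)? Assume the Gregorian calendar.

Apr 17, 1892 → Apr 17, 1893: 365 days.
Apr 17, 1893 → Apr 17, 1894: 365 days.
Apr 17, 1894 → May 17, 1894: 30 days (April has 30).
May 17, 1894 → Jun 17, 1894: 31 days (May has 31).
Jun 17, 1894 → Jul 12, 1894: 25 days.
Total: 816 days.

816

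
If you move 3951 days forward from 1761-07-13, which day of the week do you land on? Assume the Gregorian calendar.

Jul 13, 1761 is a Monday.
3951 mod 7 = 3, so 3951 days after a Monday is Monday + 3 = Thursday.

Thursday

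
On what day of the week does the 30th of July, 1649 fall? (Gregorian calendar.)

Friday

Doomsday rule: the anchor day for the 1600s is Tuesday. For year 49: 49÷12 = 4 r 1, and 1÷4 = 0, so 4+1+0 = 5.
Tuesday + 5 ≡ Sunday — that's 1649's doomsday.
In July the doomsday date is Jul 11.
Jul 30 is 19 days after Jul 11; 19 mod 7 = 5, so Sunday + 5 = Friday.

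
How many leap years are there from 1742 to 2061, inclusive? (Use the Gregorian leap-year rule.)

Multiples of 4 in [1742,2061]: 80.
Of those, multiples of 100: 3 (not leap unless ÷400).
Multiples of 400: 1.
Leap years = 80 − 3 + 1 = 78.

78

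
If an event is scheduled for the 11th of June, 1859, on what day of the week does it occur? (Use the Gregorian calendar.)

Saturday

Doomsday rule: the anchor day for the 1800s is Friday. For year 59: 59÷12 = 4 r 11, and 11÷4 = 2, so 4+11+2 = 17.
Friday + 17 ≡ Monday — that's 1859's doomsday.
In June the doomsday date is Jun 6.
Jun 11 is 5 days after Jun 6; 5 mod 7 = 5, so Monday + 5 = Saturday.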